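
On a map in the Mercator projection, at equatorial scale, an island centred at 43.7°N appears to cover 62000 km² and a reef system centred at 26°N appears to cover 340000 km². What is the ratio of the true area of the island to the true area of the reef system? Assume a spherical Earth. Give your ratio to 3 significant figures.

0.118

Since Mercator area scale is 1/cos²φ, the true area equals the apparent area multiplied by cos²φ.
True area of island: 62000 × cos²(43.7°) = 62000 × 0.5227 = 32410 km².
True area of reef system: 340000 × cos²(26°) = 340000 × 0.8078 = 274700 km².
Ratio = 32410 / 274700 ≈ 0.118.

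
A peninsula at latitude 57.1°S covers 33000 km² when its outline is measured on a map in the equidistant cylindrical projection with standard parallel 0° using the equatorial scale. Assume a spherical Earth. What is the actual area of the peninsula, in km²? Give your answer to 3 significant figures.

Plate carrée maps x = Rλ, y = Rφ. The meridian scale is h = 1 and the parallel scale is k = 1/cos φ = sec φ.
Areal scale = h·k = 1 × sec φ; at 57.1°, h = 1.000, k = 1.841, so h·k = 1.841.
True area = apparent / (areal scale) = 33000 / 1.841 ≈ 17900 km².

17900 km²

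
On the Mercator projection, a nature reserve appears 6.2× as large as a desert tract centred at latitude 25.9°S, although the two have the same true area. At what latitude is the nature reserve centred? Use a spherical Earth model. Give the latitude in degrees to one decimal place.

68.8°

On Mercator, (apparent₁)/(apparent₂) = sec²φ₁ / sec²φ₂ when true areas are equal.
cos²φ₂ / cos²φ₁ = 6.2  ⇒  cos φ₁ = cos 25.9° / √6.2 = 0.8996/2.490 = 0.3613.
φ₁ = arccos(0.3613) ≈ 68.8°.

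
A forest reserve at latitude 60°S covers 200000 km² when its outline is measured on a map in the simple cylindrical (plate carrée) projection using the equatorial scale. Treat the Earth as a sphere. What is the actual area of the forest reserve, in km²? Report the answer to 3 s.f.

100000 km²

In the plate carrée (x = Rλ, y = Rφ), meridians are true-scale (h = 1) and parallels are stretched by k = sec φ.
Areal scale = h·k = 1 × sec φ; at 60°, h = 1.000, k = 2.000, so h·k = 2.000.
True area = apparent / (areal scale) = 200000 / 2.000 ≈ 100000 km².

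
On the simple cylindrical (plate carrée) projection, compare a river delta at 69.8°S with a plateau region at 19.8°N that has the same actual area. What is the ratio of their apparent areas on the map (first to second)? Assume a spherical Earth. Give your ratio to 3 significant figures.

For the equirectangular projection with φ₀ = 0 (plate carrée), h = 1 along meridians and k = sec φ along parallels.
Areal scale at 69.8°: h·k = 1.000 × 2.896 = 2.896.
Areal scale at 19.8°: h·k = 1.000 × 1.063 = 1.063.
Ratio = 2.896/1.063 ≈ 2.72.

2.72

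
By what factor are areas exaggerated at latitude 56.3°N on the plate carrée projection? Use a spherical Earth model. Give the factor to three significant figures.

1.80

For the equirectangular projection with φ₀ = 0 (plate carrée), h = 1 along meridians and k = sec φ along parallels.
Areal scale = h·k = 1 × sec φ; at 56.3°, h = 1.000, k = 1.802, so h·k = 1.802.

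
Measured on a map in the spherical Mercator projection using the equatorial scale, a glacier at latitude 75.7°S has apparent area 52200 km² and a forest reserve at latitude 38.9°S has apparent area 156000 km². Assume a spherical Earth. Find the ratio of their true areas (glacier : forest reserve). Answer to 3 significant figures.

On Mercator the areal scale is sec²φ, so true area = apparent × cos²φ.
True area of glacier: 52200 × cos²(75.7°) = 52200 × 0.06101 = 3185 km².
True area of forest reserve: 156000 × cos²(38.9°) = 156000 × 0.6057 = 94480 km².
Ratio = 3185 / 94480 ≈ 0.0337.

0.0337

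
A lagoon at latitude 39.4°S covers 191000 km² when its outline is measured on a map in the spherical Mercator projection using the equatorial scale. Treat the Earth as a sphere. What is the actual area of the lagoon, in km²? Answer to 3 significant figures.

114000 km²

Mercator is conformal, so the point scale is isotropic: h = k = sec φ = 1/cos φ.
Areal scale = k² = sec²φ = 1/cos²(39.4°) = 1/0.7727² = 1.675.
True area = apparent / (areal scale) = 191000 / 1.675 ≈ 114000 km².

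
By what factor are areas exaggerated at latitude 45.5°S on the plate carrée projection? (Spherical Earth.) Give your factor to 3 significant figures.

For the equirectangular projection with φ₀ = 0 (plate carrée), h = 1 along meridians and k = sec φ along parallels.
Areal scale = h·k = 1 × sec φ; at 45.5°, h = 1.000, k = 1.427, so h·k = 1.427.

1.43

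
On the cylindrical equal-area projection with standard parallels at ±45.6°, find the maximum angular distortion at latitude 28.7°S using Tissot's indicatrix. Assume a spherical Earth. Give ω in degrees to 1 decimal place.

25.7°

A cylindrical equal-area projection with standard parallel φ₀ has meridian scale h = cos φ / cos φ₀ and parallel scale k = cos φ₀ / cos φ (so areas are preserved, h·k = 1).
At 28.7°: h = 1.254, k = 0.7977; principal scales a = 1.254, b = 0.7977.
sin(ω/2) = (a − b)/(a + b) = 0.4560/2.051 = 0.2223, so ω = 2 arcsin(0.2223) ≈ 25.7°.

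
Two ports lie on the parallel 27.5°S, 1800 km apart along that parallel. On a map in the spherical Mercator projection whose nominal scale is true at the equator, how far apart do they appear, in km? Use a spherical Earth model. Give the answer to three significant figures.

2030 km

For Mercator, h = k = sec φ (a conformal cylindrical projection has a single point scale, 1/cos φ).
Along the parallel, k = sec 27.5° = 1/0.8870 = 1.127.
Map distance = 1800 × 1.127 ≈ 2030 km.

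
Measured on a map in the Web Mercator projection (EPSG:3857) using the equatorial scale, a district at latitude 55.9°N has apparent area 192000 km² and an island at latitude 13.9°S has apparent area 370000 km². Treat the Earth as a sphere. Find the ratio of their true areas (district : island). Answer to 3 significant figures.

0.173

Since Mercator area scale is 1/cos²φ, the true area equals the apparent area multiplied by cos²φ.
True area of district: 192000 × cos²(55.9°) = 192000 × 0.3143 = 60350 km².
True area of island: 370000 × cos²(13.9°) = 370000 × 0.9423 = 348600 km².
Ratio = 60350 / 348600 ≈ 0.173.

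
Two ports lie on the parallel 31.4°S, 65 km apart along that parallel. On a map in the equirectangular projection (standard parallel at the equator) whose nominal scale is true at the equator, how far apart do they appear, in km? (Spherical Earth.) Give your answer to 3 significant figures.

76.2 km

For the equirectangular projection with φ₀ = 0 (plate carrée), h = 1 along meridians and k = sec φ along parallels.
Along the parallel, k = sec 31.4° = 1/0.8536 = 1.172.
Map distance = 65 × 1.172 ≈ 76.2 km.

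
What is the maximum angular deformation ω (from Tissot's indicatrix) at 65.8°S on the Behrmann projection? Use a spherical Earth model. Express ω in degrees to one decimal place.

78.7°

Behrmann is a cylindrical equal-area projection with standard parallels at ±30°. For cylindrical equal-area with standard parallel φ₀, h = cos φ / cos φ₀ and k = cos φ₀ / cos φ, so h·k = 1.
At 65.8°: h = 0.4733, k = 2.113; principal scales a = 2.113, b = 0.4733.
sin(ω/2) = (a − b)/(a + b) = 1.639/2.586 = 0.6339, so ω = 2 arcsin(0.6339) ≈ 78.7°.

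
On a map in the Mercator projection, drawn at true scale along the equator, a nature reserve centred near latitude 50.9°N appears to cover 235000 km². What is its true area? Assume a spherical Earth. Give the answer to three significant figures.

93500 km²

Mercator is conformal, so the point scale is isotropic: h = k = sec φ = 1/cos φ.
Areal scale = k² = sec²φ = 1/cos²(50.9°) = 1/0.6307² = 2.514.
True area = apparent / (areal scale) = 235000 / 2.514 ≈ 93500 km².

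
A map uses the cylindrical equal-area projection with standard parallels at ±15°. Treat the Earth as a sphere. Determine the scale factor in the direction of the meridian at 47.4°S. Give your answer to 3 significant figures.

For cylindrical equal-area with standard parallel φ₀, h = cos φ / cos φ₀ and k = cos φ₀ / cos φ, so h·k = 1.
h = cos 47.4° / cos 15° = 0.6769/0.9659 = 0.7008.

0.701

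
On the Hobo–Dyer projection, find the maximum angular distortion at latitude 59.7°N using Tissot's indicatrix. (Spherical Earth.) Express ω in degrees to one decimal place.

50.2°

The Hobo–Dyer projection is cylindrical equal-area with φ₀ = 37.5°. For cylindrical equal-area with standard parallel φ₀, h = cos φ / cos φ₀ and k = cos φ₀ / cos φ, so h·k = 1.
At 59.7°: h = 0.6359, k = 1.572; principal scales a = 1.572, b = 0.6359.
sin(ω/2) = (a − b)/(a + b) = 0.9365/2.208 = 0.4241, so ω = 2 arcsin(0.4241) ≈ 50.2°.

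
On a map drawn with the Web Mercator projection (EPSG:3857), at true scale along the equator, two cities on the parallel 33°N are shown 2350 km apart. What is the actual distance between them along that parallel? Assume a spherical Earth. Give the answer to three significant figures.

The Mercator projection is conformal; its linear scale factor is the same in every direction and equals sec φ = 1/cos φ.
Along the parallel at 33°, map distances are exaggerated by k = sec 33° = 1.192.
True distance = 2350 / 1.192 = 2350 × cos 33° ≈ 1970 km.

1970 km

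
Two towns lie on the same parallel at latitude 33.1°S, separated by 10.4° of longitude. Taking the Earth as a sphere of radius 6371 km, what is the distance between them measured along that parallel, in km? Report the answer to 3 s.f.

Arc length along a parallel = R cos φ · Δλ (with Δλ in radians).
= 6371 × cos 33.1° × (10.4° × π/180) = 6371 × 0.8377 × 0.1815 ≈ 969 km.

969 km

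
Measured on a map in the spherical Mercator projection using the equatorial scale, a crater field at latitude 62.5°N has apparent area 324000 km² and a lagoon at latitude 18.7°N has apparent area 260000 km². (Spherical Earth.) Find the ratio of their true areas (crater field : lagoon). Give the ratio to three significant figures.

0.296

Since Mercator area scale is 1/cos²φ, the true area equals the apparent area multiplied by cos²φ.
True area of crater field: 324000 × cos²(62.5°) = 324000 × 0.2132 = 69080 km².
True area of lagoon: 260000 × cos²(18.7°) = 260000 × 0.8972 = 233300 km².
Ratio = 69080 / 233300 ≈ 0.296.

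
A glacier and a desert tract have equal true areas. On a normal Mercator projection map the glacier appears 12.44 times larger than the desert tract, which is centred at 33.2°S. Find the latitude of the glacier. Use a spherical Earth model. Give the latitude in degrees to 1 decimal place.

For equal true areas on Mercator, apparent areas scale as sec²φ, so the ratio is cos²φ₂ / cos²φ₁.
cos²φ₂ / cos²φ₁ = 12.44  ⇒  cos φ₁ = cos 33.2° / √12.44 = 0.8368/3.527 = 0.2372.
φ₁ = arccos(0.2372) ≈ 76.3°.

76.3°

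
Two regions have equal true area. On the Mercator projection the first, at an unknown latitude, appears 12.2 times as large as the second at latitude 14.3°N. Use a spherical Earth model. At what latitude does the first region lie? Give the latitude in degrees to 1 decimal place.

73.9°

For equal true areas on Mercator, apparent areas scale as sec²φ, so the ratio is cos²φ₂ / cos²φ₁.
cos²φ₂ / cos²φ₁ = 12.2  ⇒  cos φ₁ = cos 14.3° / √12.2 = 0.9690/3.493 = 0.2774.
φ₁ = arccos(0.2774) ≈ 73.9°.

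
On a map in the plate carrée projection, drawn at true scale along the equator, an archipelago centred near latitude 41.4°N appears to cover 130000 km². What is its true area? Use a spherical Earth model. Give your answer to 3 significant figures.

For the equirectangular projection with φ₀ = 0 (plate carrée), h = 1 along meridians and k = sec φ along parallels.
Areal scale = h·k = 1 × sec φ; at 41.4°, h = 1.000, k = 1.333, so h·k = 1.333.
True area = apparent / (areal scale) = 130000 / 1.333 ≈ 97500 km².

97500 km²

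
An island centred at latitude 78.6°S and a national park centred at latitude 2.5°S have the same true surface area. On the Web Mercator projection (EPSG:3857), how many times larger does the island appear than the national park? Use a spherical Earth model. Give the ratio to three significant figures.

25.5

On Mercator, area is exaggerated by sec²φ = 1/cos²φ.
At 78.6°: sec²(78.6°) = 1/0.1977² = 25.60.
At 2.5°: sec²(2.5°) = 1/0.9990² = 1.002.
Ratio = 25.60/1.002 = cos²(2.5°)/cos²(78.6°) ≈ 25.5.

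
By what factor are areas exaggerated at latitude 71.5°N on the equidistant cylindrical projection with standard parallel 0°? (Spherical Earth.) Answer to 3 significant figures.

3.15

For the equirectangular projection with φ₀ = 0 (plate carrée), h = 1 along meridians and k = sec φ along parallels.
Areal scale = h·k = 1 × sec φ; at 71.5°, h = 1.000, k = 3.152, so h·k = 3.152.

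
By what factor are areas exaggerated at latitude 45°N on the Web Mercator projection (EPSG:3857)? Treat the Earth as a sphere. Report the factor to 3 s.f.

2.00

The Mercator projection is conformal; its linear scale factor is the same in every direction and equals sec φ = 1/cos φ.
Areal scale = k² = sec²φ = 1/cos²(45°) = 1/0.7071² = 2.000.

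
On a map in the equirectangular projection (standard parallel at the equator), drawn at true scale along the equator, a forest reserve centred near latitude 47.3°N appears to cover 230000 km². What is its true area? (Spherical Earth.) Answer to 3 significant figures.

156000 km²

For the equirectangular projection with φ₀ = 0 (plate carrée), h = 1 along meridians and k = sec φ along parallels.
Areal scale = h·k = 1 × sec φ; at 47.3°, h = 1.000, k = 1.475, so h·k = 1.475.
True area = apparent / (areal scale) = 230000 / 1.475 ≈ 156000 km².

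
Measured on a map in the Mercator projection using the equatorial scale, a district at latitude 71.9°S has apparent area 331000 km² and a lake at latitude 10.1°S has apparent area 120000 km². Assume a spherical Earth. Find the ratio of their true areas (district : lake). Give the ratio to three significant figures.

0.275

Since Mercator area scale is 1/cos²φ, the true area equals the apparent area multiplied by cos²φ.
True area of district: 331000 × cos²(71.9°) = 331000 × 0.09652 = 31950 km².
True area of lake: 120000 × cos²(10.1°) = 120000 × 0.9692 = 116300 km².
Ratio = 31950 / 116300 ≈ 0.275.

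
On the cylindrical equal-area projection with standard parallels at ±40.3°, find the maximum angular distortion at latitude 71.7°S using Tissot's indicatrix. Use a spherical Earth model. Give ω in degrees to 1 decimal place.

A cylindrical equal-area projection with standard parallel φ₀ has meridian scale h = cos φ / cos φ₀ and parallel scale k = cos φ₀ / cos φ (so areas are preserved, h·k = 1).
At 71.7°: h = 0.4117, k = 2.429; principal scales a = 2.429, b = 0.4117.
sin(ω/2) = (a − b)/(a + b) = 2.017/2.841 = 0.7101, so ω = 2 arcsin(0.7101) ≈ 90.5°.

90.5°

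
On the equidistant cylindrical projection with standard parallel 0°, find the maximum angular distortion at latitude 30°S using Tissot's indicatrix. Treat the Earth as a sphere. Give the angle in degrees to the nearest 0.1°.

In the plate carrée (x = Rλ, y = Rφ), meridians are true-scale (h = 1) and parallels are stretched by k = sec φ.
At 30°: h = 1.000, k = 1.155; principal scales a = 1.155, b = 1.000.
sin(ω/2) = (a − b)/(a + b) = 0.1547/2.155 = 0.07180, so ω = 2 arcsin(0.07180) ≈ 8.2°.

8.2°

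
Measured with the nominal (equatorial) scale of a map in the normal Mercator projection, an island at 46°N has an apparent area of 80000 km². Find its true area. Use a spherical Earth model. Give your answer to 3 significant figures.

38600 km²

For Mercator, h = k = sec φ (a conformal cylindrical projection has a single point scale, 1/cos φ).
Areal scale = k² = sec²φ = 1/cos²(46°) = 1/0.6947² = 2.072.
True area = apparent / (areal scale) = 80000 / 2.072 ≈ 38600 km².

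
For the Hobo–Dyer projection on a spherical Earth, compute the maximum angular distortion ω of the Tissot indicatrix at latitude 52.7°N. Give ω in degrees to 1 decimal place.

The Hobo–Dyer projection is cylindrical equal-area with φ₀ = 37.5°. A cylindrical equal-area projection with standard parallel φ₀ has meridian scale h = cos φ / cos φ₀ and parallel scale k = cos φ₀ / cos φ (so areas are preserved, h·k = 1).
At 52.7°: h = 0.7638, k = 1.309; principal scales a = 1.309, b = 0.7638.
sin(ω/2) = (a − b)/(a + b) = 0.5454/2.073 = 0.2631, so ω = 2 arcsin(0.2631) ≈ 30.5°.

30.5°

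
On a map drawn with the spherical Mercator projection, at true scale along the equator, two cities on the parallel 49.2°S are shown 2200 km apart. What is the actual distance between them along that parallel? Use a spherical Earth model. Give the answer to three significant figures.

1440 km

Mercator is conformal, so the point scale is isotropic: h = k = sec φ = 1/cos φ.
Along the parallel at 49.2°, map distances are exaggerated by k = sec 49.2° = 1.530.
True distance = 2200 / 1.530 = 2200 × cos 49.2° ≈ 1440 km.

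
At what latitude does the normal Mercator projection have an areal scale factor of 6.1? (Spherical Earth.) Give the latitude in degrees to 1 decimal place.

66.1°

Mercator areal scale is sec²φ.
sec²φ = 6.1  ⇒  cos²φ = 0.1639  ⇒  cos φ = 0.4049.
φ = arccos(0.4049) ≈ 66.1°.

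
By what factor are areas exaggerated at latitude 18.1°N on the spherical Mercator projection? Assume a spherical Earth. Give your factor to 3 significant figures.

For Mercator, h = k = sec φ (a conformal cylindrical projection has a single point scale, 1/cos φ).
Areal scale = k² = sec²φ = 1/cos²(18.1°) = 1/0.9505² = 1.107.

1.11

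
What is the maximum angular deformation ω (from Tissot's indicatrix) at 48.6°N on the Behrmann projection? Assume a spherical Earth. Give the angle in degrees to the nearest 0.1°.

30.5°

The Behrmann projection is cylindrical equal-area with φ₀ = 30°. Cylindrical equal-area (φ₀ = 30°): h = cos φ / cos 30° along meridians, k = cos 30° / cos φ along parallels; h·k = 1.
At 48.6°: h = 0.7636, k = 1.310; principal scales a = 1.310, b = 0.7636.
sin(ω/2) = (a − b)/(a + b) = 0.5459/2.073 = 0.2633, so ω = 2 arcsin(0.2633) ≈ 30.5°.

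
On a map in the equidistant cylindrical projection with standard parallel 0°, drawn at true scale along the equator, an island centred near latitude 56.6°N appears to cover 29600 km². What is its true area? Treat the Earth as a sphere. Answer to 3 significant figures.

16300 km²

For the equirectangular projection with φ₀ = 0 (plate carrée), h = 1 along meridians and k = sec φ along parallels.
Areal scale = h·k = 1 × sec φ; at 56.6°, h = 1.000, k = 1.817, so h·k = 1.817.
True area = apparent / (areal scale) = 29600 / 1.817 ≈ 16300 km².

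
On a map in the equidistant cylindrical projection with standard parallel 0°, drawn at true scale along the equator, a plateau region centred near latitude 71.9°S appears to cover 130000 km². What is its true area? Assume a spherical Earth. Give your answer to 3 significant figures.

Plate carrée maps x = Rλ, y = Rφ. The meridian scale is h = 1 and the parallel scale is k = 1/cos φ = sec φ.
Areal scale = h·k = 1 × sec φ; at 71.9°, h = 1.000, k = 3.219, so h·k = 3.219.
True area = apparent / (areal scale) = 130000 / 3.219 ≈ 40400 km².

40400 km²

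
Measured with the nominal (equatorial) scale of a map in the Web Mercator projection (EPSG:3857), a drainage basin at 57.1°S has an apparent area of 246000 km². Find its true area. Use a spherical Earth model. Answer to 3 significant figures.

72600 km²

For Mercator, h = k = sec φ (a conformal cylindrical projection has a single point scale, 1/cos φ).
Areal scale = k² = sec²φ = 1/cos²(57.1°) = 1/0.5432² = 3.389.
True area = apparent / (areal scale) = 246000 / 3.389 ≈ 72600 km².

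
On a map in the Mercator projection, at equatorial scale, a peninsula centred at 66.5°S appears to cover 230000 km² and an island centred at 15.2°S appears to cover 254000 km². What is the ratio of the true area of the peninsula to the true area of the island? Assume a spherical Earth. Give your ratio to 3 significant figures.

On Mercator the areal scale is sec²φ, so true area = apparent × cos²φ.
True area of peninsula: 230000 × cos²(66.5°) = 230000 × 0.1590 = 36570 km².
True area of island: 254000 × cos²(15.2°) = 254000 × 0.9313 = 236500 km².
Ratio = 36570 / 236500 ≈ 0.155.

0.155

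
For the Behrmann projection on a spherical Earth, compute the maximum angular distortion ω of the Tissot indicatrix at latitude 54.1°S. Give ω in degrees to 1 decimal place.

Behrmann is a cylindrical equal-area projection with standard parallels at ±30°. For cylindrical equal-area with standard parallel φ₀, h = cos φ / cos φ₀ and k = cos φ₀ / cos φ, so h·k = 1.
At 54.1°: h = 0.6771, k = 1.477; principal scales a = 1.477, b = 0.6771.
sin(ω/2) = (a − b)/(a + b) = 0.7998/2.154 = 0.3713, so ω = 2 arcsin(0.3713) ≈ 43.6°.

43.6°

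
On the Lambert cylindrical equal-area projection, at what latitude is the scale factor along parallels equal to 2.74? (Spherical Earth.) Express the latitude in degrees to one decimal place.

68.6°

The Lambert cylindrical equal-area projection is the cylindrical equal-area projection with its standard parallel at the equator (φ₀ = 0). Cylindrical equal-area (φ₀ = 0°): h = cos φ / cos 0° along meridians, k = cos 0° / cos φ along parallels; h·k = 1.
k = cos φ₀ / cos φ = 2.74  ⇒  cos φ = cos 0° / 2.74 = 0.3650.
φ = arccos(0.3650) ≈ 68.6°.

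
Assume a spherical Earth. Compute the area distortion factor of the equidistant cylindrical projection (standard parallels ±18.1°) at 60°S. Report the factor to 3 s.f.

With standard parallel φ₀ = 18.1°, the equirectangular projection gives x = Rλ cos φ₀, y = Rφ, so h = 1 and k = cos 18.1° / cos φ.
Areal scale = h·k = 1 × cos φ₀ / cos φ; at 60°, h = 1.000, k = 1.901, so h·k = 1.901.

1.90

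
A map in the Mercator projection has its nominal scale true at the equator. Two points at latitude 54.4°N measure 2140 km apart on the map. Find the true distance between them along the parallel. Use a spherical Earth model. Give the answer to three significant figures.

For Mercator, h = k = sec φ (a conformal cylindrical projection has a single point scale, 1/cos φ).
Along the parallel at 54.4°, map distances are exaggerated by k = sec 54.4° = 1.718.
True distance = 2140 / 1.718 = 2140 × cos 54.4° ≈ 1250 km.

1250 km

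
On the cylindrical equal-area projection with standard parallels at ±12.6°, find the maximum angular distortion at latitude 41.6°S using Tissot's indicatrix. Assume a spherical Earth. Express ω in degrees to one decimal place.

Cylindrical equal-area (φ₀ = 12.6°): h = cos φ / cos 12.6° along meridians, k = cos 12.6° / cos φ along parallels; h·k = 1.
At 41.6°: h = 0.7663, k = 1.305; principal scales a = 1.305, b = 0.7663.
sin(ω/2) = (a − b)/(a + b) = 0.5388/2.071 = 0.2601, so ω = 2 arcsin(0.2601) ≈ 30.2°.

30.2°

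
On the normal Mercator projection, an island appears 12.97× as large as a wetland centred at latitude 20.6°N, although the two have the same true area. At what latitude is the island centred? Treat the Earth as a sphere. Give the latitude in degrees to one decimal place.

For equal true areas on Mercator, apparent areas scale as sec²φ, so the ratio is cos²φ₂ / cos²φ₁.
cos²φ₂ / cos²φ₁ = 12.97  ⇒  cos φ₁ = cos 20.6° / √12.97 = 0.9361/3.601 = 0.2599.
φ₁ = arccos(0.2599) ≈ 74.9°.

74.9°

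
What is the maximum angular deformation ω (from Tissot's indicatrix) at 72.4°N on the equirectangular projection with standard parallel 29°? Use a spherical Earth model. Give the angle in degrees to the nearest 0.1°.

58.2°

With standard parallel φ₀ = 29°, the equirectangular projection gives x = Rλ cos φ₀, y = Rφ, so h = 1 and k = cos 29° / cos φ.
At 72.4°: h = 1.000, k = 2.893; principal scales a = 2.893, b = 1.000.
sin(ω/2) = (a − b)/(a + b) = 1.893/3.893 = 0.4862, so ω = 2 arcsin(0.4862) ≈ 58.2°.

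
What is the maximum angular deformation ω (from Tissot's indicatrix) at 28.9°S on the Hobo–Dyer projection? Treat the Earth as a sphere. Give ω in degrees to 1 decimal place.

11.3°

Hobo–Dyer is a cylindrical equal-area projection with standard parallels at ±37.5°. Cylindrical equal-area (φ₀ = 37.5°): h = cos φ / cos 37.5° along meridians, k = cos 37.5° / cos φ along parallels; h·k = 1.
At 28.9°: h = 1.103, k = 0.9062; principal scales a = 1.103, b = 0.9062.
sin(ω/2) = (a − b)/(a + b) = 0.1973/2.010 = 0.09817, so ω = 2 arcsin(0.09817) ≈ 11.3°.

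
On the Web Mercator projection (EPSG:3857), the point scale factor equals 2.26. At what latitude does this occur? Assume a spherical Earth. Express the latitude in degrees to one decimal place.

63.7°

Mercator scale is k = sec φ = 1/cos φ.
1/cos φ = 2.26  ⇒  cos φ = 0.4425  ⇒  φ = arccos(0.4425) ≈ 63.7°.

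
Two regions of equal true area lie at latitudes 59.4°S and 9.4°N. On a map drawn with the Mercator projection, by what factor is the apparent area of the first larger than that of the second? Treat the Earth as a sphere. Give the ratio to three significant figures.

3.76

Mercator is conformal with k = sec φ, so areal scale = k² = sec²φ.
At 59.4°: sec²(59.4°) = 1/0.5090² = 3.859.
At 9.4°: sec²(9.4°) = 1/0.9866² = 1.027.
Ratio = 3.859/1.027 = cos²(9.4°)/cos²(59.4°) ≈ 3.76.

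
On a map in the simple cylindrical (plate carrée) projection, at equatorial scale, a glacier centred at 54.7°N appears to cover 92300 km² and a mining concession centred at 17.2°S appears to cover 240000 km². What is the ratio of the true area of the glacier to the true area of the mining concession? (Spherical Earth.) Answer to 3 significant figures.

Plate carrée has h = 1 and k = sec φ, giving areal scale sec φ; true area = (apparent area) · cos φ.
True area of glacier: 92300 × cos(54.7°) = 92300 × 0.5779 = 53340 km².
True area of mining concession: 240000 × cos(17.2°) = 240000 × 0.9553 = 229300 km².
Ratio = 53340 / 229300 ≈ 0.233.

0.233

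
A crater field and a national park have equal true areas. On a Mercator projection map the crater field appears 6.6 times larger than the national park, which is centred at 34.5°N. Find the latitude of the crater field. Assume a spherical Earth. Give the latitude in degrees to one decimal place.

For equal true areas on Mercator, apparent areas scale as sec²φ, so the ratio is cos²φ₂ / cos²φ₁.
cos²φ₂ / cos²φ₁ = 6.6  ⇒  cos φ₁ = cos 34.5° / √6.6 = 0.8241/2.569 = 0.3208.
φ₁ = arccos(0.3208) ≈ 71.3°.

71.3°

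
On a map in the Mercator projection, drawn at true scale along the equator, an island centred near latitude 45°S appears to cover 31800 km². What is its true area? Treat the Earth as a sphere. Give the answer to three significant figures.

15900 km²

Mercator is conformal, so the point scale is isotropic: h = k = sec φ = 1/cos φ.
Areal scale = k² = sec²φ = 1/cos²(45°) = 1/0.7071² = 2.000.
True area = apparent / (areal scale) = 31800 / 2.000 ≈ 15900 km².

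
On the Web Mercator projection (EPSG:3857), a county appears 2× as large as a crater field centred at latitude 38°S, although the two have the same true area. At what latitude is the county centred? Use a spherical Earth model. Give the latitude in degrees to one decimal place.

56.1°

Mercator areal scale is sec²φ, so apparent-area ratio = sec²φ₁ / sec²φ₂ = cos²φ₂ / cos²φ₁.
cos²φ₂ / cos²φ₁ = 2  ⇒  cos φ₁ = cos 38° / √2 = 0.7880/1.414 = 0.5572.
φ₁ = arccos(0.5572) ≈ 56.1°.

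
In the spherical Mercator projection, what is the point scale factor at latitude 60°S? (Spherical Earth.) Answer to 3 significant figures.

For Mercator, h = k = sec φ (a conformal cylindrical projection has a single point scale, 1/cos φ).
k = 1/cos 60° = 1/0.5000 = 2.000.

2.00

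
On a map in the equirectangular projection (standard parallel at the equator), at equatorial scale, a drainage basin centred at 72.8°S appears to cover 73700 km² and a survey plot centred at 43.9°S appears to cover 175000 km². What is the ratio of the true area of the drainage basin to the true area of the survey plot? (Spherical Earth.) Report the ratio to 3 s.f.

Plate carrée has h = 1 and k = sec φ, giving areal scale sec φ; true area = (apparent area) · cos φ.
True area of drainage basin: 73700 × cos(72.8°) = 73700 × 0.2957 = 21790 km².
True area of survey plot: 175000 × cos(43.9°) = 175000 × 0.7206 = 126100 km².
Ratio = 21790 / 126100 ≈ 0.173.

0.173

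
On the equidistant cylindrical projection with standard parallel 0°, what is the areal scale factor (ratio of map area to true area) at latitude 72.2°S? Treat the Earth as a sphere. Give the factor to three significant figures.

Plate carrée maps x = Rλ, y = Rφ. The meridian scale is h = 1 and the parallel scale is k = 1/cos φ = sec φ.
Areal scale = h·k = 1 × sec φ; at 72.2°, h = 1.000, k = 3.271, so h·k = 3.271.

3.27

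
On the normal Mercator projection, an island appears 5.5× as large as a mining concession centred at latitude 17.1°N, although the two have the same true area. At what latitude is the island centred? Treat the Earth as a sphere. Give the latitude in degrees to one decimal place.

On Mercator, (apparent₁)/(apparent₂) = sec²φ₁ / sec²φ₂ when true areas are equal.
cos²φ₂ / cos²φ₁ = 5.5  ⇒  cos φ₁ = cos 17.1° / √5.5 = 0.9558/2.345 = 0.4076.
φ₁ = arccos(0.4076) ≈ 65.9°.

65.9°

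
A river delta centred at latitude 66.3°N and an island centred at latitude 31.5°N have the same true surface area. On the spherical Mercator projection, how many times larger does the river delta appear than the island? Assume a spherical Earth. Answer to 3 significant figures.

On Mercator, area is exaggerated by sec²φ = 1/cos²φ.
At 66.3°: sec²(66.3°) = 1/0.4019² = 6.190.
At 31.5°: sec²(31.5°) = 1/0.8526² = 1.376.
Ratio = 6.190/1.376 = cos²(31.5°)/cos²(66.3°) ≈ 4.50.

4.50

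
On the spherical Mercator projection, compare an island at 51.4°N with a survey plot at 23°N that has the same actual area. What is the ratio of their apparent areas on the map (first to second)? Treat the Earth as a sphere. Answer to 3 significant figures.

2.18

On Mercator, area is exaggerated by sec²φ = 1/cos²φ.
At 51.4°: sec²(51.4°) = 1/0.6239² = 2.569.
At 23°: sec²(23°) = 1/0.9205² = 1.180.
Ratio = 2.569/1.180 = cos²(23°)/cos²(51.4°) ≈ 2.18.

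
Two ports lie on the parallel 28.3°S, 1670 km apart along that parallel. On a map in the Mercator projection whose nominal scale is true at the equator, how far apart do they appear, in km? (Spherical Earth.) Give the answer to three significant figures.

Mercator is conformal, so the point scale is isotropic: h = k = sec φ = 1/cos φ.
Along the parallel, k = sec 28.3° = 1/0.8805 = 1.136.
Map distance = 1670 × 1.136 ≈ 1900 km.

1900 km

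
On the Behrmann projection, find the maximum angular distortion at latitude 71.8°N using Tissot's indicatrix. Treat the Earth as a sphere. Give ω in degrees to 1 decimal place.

100.7°

Behrmann is a cylindrical equal-area projection with standard parallels at ±30°. A cylindrical equal-area projection with standard parallel φ₀ has meridian scale h = cos φ / cos φ₀ and parallel scale k = cos φ₀ / cos φ (so areas are preserved, h·k = 1).
At 71.8°: h = 0.3607, k = 2.773; principal scales a = 2.773, b = 0.3607.
sin(ω/2) = (a − b)/(a + b) = 2.412/3.133 = 0.7698, so ω = 2 arcsin(0.7698) ≈ 100.7°.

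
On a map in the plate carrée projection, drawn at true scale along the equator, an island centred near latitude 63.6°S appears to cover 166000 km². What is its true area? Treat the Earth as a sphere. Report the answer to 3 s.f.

Plate carrée maps x = Rλ, y = Rφ. The meridian scale is h = 1 and the parallel scale is k = 1/cos φ = sec φ.
Areal scale = h·k = 1 × sec φ; at 63.6°, h = 1.000, k = 2.249, so h·k = 2.249.
True area = apparent / (areal scale) = 166000 / 2.249 ≈ 73800 km².

73800 km²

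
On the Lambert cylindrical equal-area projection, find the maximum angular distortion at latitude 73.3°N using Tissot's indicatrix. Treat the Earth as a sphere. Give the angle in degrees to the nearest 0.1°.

The Lambert cylindrical equal-area projection is the cylindrical equal-area projection with its standard parallel at the equator (φ₀ = 0). Cylindrical equal-area (φ₀ = 0°): h = cos φ / cos 0° along meridians, k = cos 0° / cos φ along parallels; h·k = 1.
At 73.3°: h = 0.2874, k = 3.480; principal scales a = 3.480, b = 0.2874.
sin(ω/2) = (a − b)/(a + b) = 3.193/3.767 = 0.8474, so ω = 2 arcsin(0.8474) ≈ 115.9°.

115.9°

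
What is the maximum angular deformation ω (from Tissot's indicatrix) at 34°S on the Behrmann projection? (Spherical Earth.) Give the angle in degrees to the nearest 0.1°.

Behrmann is a cylindrical equal-area projection with standard parallels at ±30°. A cylindrical equal-area projection with standard parallel φ₀ has meridian scale h = cos φ / cos φ₀ and parallel scale k = cos φ₀ / cos φ (so areas are preserved, h·k = 1).
At 34°: h = 0.9573, k = 1.045; principal scales a = 1.045, b = 0.9573.
sin(ω/2) = (a − b)/(a + b) = 0.08733/2.002 = 0.04362, so ω = 2 arcsin(0.04362) ≈ 5.0°.

5.0°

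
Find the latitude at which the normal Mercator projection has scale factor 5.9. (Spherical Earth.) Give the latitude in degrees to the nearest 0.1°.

80.2°

Mercator scale is k = sec φ = 1/cos φ.
1/cos φ = 5.9  ⇒  cos φ = 0.1695  ⇒  φ = arccos(0.1695) ≈ 80.2°.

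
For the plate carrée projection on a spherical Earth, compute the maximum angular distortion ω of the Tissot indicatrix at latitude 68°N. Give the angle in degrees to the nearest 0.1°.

For the equirectangular projection with φ₀ = 0 (plate carrée), h = 1 along meridians and k = sec φ along parallels.
At 68°: h = 1.000, k = 2.669; principal scales a = 2.669, b = 1.000.
sin(ω/2) = (a − b)/(a + b) = 1.669/3.669 = 0.4550, so ω = 2 arcsin(0.4550) ≈ 54.1°.

54.1°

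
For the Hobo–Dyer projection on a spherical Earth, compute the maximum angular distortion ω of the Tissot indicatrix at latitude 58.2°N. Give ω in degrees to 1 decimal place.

The Hobo–Dyer projection is cylindrical equal-area with φ₀ = 37.5°. Cylindrical equal-area (φ₀ = 37.5°): h = cos φ / cos 37.5° along meridians, k = cos 37.5° / cos φ along parallels; h·k = 1.
At 58.2°: h = 0.6642, k = 1.506; principal scales a = 1.506, b = 0.6642.
sin(ω/2) = (a − b)/(a + b) = 0.8413/2.170 = 0.3878, so ω = 2 arcsin(0.3878) ≈ 45.6°.

45.6°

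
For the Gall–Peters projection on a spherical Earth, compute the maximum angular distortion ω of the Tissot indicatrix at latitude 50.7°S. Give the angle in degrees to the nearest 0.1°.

12.6°

The Gall–Peters projection is cylindrical equal-area with φ₀ = 45°. For cylindrical equal-area with standard parallel φ₀, h = cos φ / cos φ₀ and k = cos φ₀ / cos φ, so h·k = 1.
At 50.7°: h = 0.8957, k = 1.116; principal scales a = 1.116, b = 0.8957.
sin(ω/2) = (a − b)/(a + b) = 0.2207/2.012 = 0.1097, so ω = 2 arcsin(0.1097) ≈ 12.6°.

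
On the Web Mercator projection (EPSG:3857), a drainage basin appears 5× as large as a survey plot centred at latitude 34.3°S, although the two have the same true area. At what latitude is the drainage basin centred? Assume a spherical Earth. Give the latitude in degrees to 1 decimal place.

68.3°

Mercator areal scale is sec²φ, so apparent-area ratio = sec²φ₁ / sec²φ₂ = cos²φ₂ / cos²φ₁.
cos²φ₂ / cos²φ₁ = 5  ⇒  cos φ₁ = cos 34.3° / √5 = 0.8261/2.236 = 0.3694.
φ₁ = arccos(0.3694) ≈ 68.3°.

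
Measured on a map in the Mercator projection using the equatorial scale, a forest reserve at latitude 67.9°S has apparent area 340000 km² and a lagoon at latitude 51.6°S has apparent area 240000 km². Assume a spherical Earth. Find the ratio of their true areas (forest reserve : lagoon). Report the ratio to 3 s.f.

Mercator's areal exaggeration is sec²φ; hence true area = (apparent area) · cos²φ.
True area of forest reserve: 340000 × cos²(67.9°) = 340000 × 0.1415 = 48130 km².
True area of lagoon: 240000 × cos²(51.6°) = 240000 × 0.3858 = 92600 km².
Ratio = 48130 / 92600 ≈ 0.520.

0.520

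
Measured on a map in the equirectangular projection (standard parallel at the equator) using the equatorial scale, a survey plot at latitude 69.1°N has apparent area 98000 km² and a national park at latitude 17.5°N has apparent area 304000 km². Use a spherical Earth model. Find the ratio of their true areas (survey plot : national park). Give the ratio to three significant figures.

0.121

Plate carrée has h = 1 and k = sec φ, giving areal scale sec φ; true area = (apparent area) · cos φ.
True area of survey plot: 98000 × cos(69.1°) = 98000 × 0.3567 = 34960 km².
True area of national park: 304000 × cos(17.5°) = 304000 × 0.9537 = 289900 km².
Ratio = 34960 / 289900 ≈ 0.121.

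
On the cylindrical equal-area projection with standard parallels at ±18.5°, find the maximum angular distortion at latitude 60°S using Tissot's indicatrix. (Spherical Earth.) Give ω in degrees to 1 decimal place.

A cylindrical equal-area projection with standard parallel φ₀ has meridian scale h = cos φ / cos φ₀ and parallel scale k = cos φ₀ / cos φ (so areas are preserved, h·k = 1).
At 60°: h = 0.5272, k = 1.897; principal scales a = 1.897, b = 0.5272.
sin(ω/2) = (a − b)/(a + b) = 1.369/2.424 = 0.5650, so ω = 2 arcsin(0.5650) ≈ 68.8°.

68.8°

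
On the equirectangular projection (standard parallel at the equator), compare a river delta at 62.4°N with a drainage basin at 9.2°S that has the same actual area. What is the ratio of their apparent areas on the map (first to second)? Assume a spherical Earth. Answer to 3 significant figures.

2.13

Plate carrée maps x = Rλ, y = Rφ. The meridian scale is h = 1 and the parallel scale is k = 1/cos φ = sec φ.
Areal scale at 62.4°: h·k = 1.000 × 2.158 = 2.158.
Areal scale at 9.2°: h·k = 1.000 × 1.013 = 1.013.
Ratio = 2.158/1.013 ≈ 2.13.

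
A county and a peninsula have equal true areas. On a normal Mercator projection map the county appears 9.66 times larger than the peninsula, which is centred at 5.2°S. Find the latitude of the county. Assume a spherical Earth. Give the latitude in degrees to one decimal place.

For equal true areas on Mercator, apparent areas scale as sec²φ, so the ratio is cos²φ₂ / cos²φ₁.
cos²φ₂ / cos²φ₁ = 9.66  ⇒  cos φ₁ = cos 5.2° / √9.66 = 0.9959/3.108 = 0.3204.
φ₁ = arccos(0.3204) ≈ 71.3°.

71.3°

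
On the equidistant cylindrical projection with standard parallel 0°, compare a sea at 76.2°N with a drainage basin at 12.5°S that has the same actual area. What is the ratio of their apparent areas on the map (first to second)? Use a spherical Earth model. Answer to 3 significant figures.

4.09

For the equirectangular projection with φ₀ = 0 (plate carrée), h = 1 along meridians and k = sec φ along parallels.
Areal scale at 76.2°: h·k = 1.000 × 4.192 = 4.192.
Areal scale at 12.5°: h·k = 1.000 × 1.024 = 1.024.
Ratio = 4.192/1.024 ≈ 4.09.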